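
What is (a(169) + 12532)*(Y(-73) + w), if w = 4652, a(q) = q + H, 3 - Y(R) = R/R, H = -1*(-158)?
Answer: 59845786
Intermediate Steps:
H = 158
Y(R) = 2 (Y(R) = 3 - R/R = 3 - 1*1 = 3 - 1 = 2)
a(q) = 158 + q (a(q) = q + 158 = 158 + q)
(a(169) + 12532)*(Y(-73) + w) = ((158 + 169) + 12532)*(2 + 4652) = (327 + 12532)*4654 = 12859*4654 = 59845786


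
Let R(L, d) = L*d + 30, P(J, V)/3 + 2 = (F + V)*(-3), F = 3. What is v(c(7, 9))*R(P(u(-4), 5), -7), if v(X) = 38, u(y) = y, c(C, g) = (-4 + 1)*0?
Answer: 21888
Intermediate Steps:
c(C, g) = 0 (c(C, g) = -3*0 = 0)
P(J, V) = -33 - 9*V (P(J, V) = -6 + 3*((3 + V)*(-3)) = -6 + 3*(-9 - 3*V) = -6 + (-27 - 9*V) = -33 - 9*V)
R(L, d) = 30 + L*d
v(c(7, 9))*R(P(u(-4), 5), -7) = 38*(30 + (-33 - 9*5)*(-7)) = 38*(30 + (-33 - 45)*(-7)) = 38*(30 - 78*(-7)) = 38*(30 + 546) = 38*576 = 21888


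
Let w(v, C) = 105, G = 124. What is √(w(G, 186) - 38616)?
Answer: 3*I*√4279 ≈ 196.24*I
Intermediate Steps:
√(w(G, 186) - 38616) = √(105 - 38616) = √(-38511) = 3*I*√4279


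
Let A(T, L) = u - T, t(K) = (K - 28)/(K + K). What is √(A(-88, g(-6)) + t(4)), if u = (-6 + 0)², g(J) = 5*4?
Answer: 11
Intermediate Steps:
g(J) = 20
u = 36 (u = (-6)² = 36)
t(K) = (-28 + K)/(2*K) (t(K) = (-28 + K)/((2*K)) = (-28 + K)*(1/(2*K)) = (-28 + K)/(2*K))
A(T, L) = 36 - T
√(A(-88, g(-6)) + t(4)) = √((36 - 1*(-88)) + (½)*(-28 + 4)/4) = √((36 + 88) + (½)*(¼)*(-24)) = √(124 - 3) = √121 = 11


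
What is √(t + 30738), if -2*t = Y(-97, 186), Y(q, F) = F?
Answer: 3*√3405 ≈ 175.06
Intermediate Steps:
t = -93 (t = -½*186 = -93)
√(t + 30738) = √(-93 + 30738) = √30645 = 3*√3405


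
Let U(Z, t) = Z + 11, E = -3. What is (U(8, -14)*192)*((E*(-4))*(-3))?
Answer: -131328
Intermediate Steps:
U(Z, t) = 11 + Z
(U(8, -14)*192)*((E*(-4))*(-3)) = ((11 + 8)*192)*(-3*(-4)*(-3)) = (19*192)*(12*(-3)) = 3648*(-36) = -131328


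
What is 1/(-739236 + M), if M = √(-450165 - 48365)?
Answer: -369618/273235181113 - I*√498530/546470362226 ≈ -1.3527e-6 - 1.292e-9*I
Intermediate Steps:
M = I*√498530 (M = √(-498530) = I*√498530 ≈ 706.07*I)
1/(-739236 + M) = 1/(-739236 + I*√498530)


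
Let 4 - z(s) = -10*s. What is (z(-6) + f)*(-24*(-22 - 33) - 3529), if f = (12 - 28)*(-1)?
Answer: 88360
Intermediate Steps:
z(s) = 4 + 10*s (z(s) = 4 - (-10)*s = 4 + 10*s)
f = 16 (f = -16*(-1) = 16)
(z(-6) + f)*(-24*(-22 - 33) - 3529) = ((4 + 10*(-6)) + 16)*(-24*(-22 - 33) - 3529) = ((4 - 60) + 16)*(-24*(-55) - 3529) = (-56 + 16)*(1320 - 3529) = -40*(-2209) = 88360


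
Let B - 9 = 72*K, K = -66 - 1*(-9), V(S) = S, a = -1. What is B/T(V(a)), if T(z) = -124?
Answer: 4095/124 ≈ 33.024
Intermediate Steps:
K = -57 (K = -66 + 9 = -57)
B = -4095 (B = 9 + 72*(-57) = 9 - 4104 = -4095)
B/T(V(a)) = -4095/(-124) = -4095*(-1/124) = 4095/124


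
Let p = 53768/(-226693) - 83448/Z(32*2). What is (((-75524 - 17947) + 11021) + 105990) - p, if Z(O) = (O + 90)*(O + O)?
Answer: 13151271453115/558571552 ≈ 23544.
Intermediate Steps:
Z(O) = 2*O*(90 + O) (Z(O) = (90 + O)*(2*O) = 2*O*(90 + O))
p = -2497119035/558571552 (p = 53768/(-226693) - 83448*1/(128*(90 + 32*2)) = 53768*(-1/226693) - 83448*1/(128*(90 + 64)) = -53768/226693 - 83448/(2*64*154) = -53768/226693 - 83448/19712 = -53768/226693 - 83448*1/19712 = -53768/226693 - 10431/2464 = -2497119035/558571552 ≈ -4.4705)
(((-75524 - 17947) + 11021) + 105990) - p = (((-75524 - 17947) + 11021) + 105990) - 1*(-2497119035/558571552) = ((-93471 + 11021) + 105990) + 2497119035/558571552 = (-82450 + 105990) + 2497119035/558571552 = 23540 + 2497119035/558571552 = 13151271453115/558571552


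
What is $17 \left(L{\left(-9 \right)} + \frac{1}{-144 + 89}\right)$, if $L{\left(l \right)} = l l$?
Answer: $\frac{75718}{55} \approx 1376.7$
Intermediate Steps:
$L{\left(l \right)} = l^{2}$
$17 \left(L{\left(-9 \right)} + \frac{1}{-144 + 89}\right) = 17 \left(\left(-9\right)^{2} + \frac{1}{-144 + 89}\right) = 17 \left(81 + \frac{1}{-55}\right) = 17 \left(81 - \frac{1}{55}\right) = 17 \cdot \frac{4454}{55} = \frac{75718}{55}$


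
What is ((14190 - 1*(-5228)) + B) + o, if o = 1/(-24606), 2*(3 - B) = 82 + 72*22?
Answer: 457376327/24606 ≈ 18588.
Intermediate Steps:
B = -830 (B = 3 - (82 + 72*22)/2 = 3 - (82 + 1584)/2 = 3 - ½*1666 = 3 - 833 = -830)
o = -1/24606 ≈ -4.0640e-5
((14190 - 1*(-5228)) + B) + o = ((14190 - 1*(-5228)) - 830) - 1/24606 = ((14190 + 5228) - 830) - 1/24606 = (19418 - 830) - 1/24606 = 18588 - 1/24606 = 457376327/24606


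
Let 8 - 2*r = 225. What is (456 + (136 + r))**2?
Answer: 935089/4 ≈ 2.3377e+5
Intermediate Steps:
r = -217/2 (r = 4 - 1/2*225 = 4 - 225/2 = -217/2 ≈ -108.50)
(456 + (136 + r))**2 = (456 + (136 - 217/2))**2 = (456 + 55/2)**2 = (967/2)**2 = 935089/4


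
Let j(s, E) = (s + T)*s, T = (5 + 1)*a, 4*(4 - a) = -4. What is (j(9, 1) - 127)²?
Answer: 50176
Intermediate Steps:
a = 5 (a = 4 - ¼*(-4) = 4 + 1 = 5)
T = 30 (T = (5 + 1)*5 = 6*5 = 30)
j(s, E) = s*(30 + s) (j(s, E) = (s + 30)*s = (30 + s)*s = s*(30 + s))
(j(9, 1) - 127)² = (9*(30 + 9) - 127)² = (9*39 - 127)² = (351 - 127)² = 224² = 50176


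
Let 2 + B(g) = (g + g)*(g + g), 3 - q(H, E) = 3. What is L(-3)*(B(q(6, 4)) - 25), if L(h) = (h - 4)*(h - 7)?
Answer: -1890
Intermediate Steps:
q(H, E) = 0 (q(H, E) = 3 - 1*3 = 3 - 3 = 0)
B(g) = -2 + 4*g² (B(g) = -2 + (g + g)*(g + g) = -2 + (2*g)*(2*g) = -2 + 4*g²)
L(h) = (-7 + h)*(-4 + h) (L(h) = (-4 + h)*(-7 + h) = (-7 + h)*(-4 + h))
L(-3)*(B(q(6, 4)) - 25) = (28 + (-3)² - 11*(-3))*((-2 + 4*0²) - 25) = (28 + 9 + 33)*((-2 + 4*0) - 25) = 70*((-2 + 0) - 25) = 70*(-2 - 25) = 70*(-27) = -1890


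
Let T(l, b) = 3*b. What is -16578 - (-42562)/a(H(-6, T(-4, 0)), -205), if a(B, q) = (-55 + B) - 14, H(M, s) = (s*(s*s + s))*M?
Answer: -1186444/69 ≈ -17195.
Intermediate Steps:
H(M, s) = M*s*(s + s²) (H(M, s) = (s*(s² + s))*M = (s*(s + s²))*M = M*s*(s + s²))
a(B, q) = -69 + B
-16578 - (-42562)/a(H(-6, T(-4, 0)), -205) = -16578 - (-42562)/(-69 - 6*(3*0)²*(1 + 3*0)) = -16578 - (-42562)/(-69 - 6*0²*(1 + 0)) = -16578 - (-42562)/(-69 - 6*0*1) = -16578 - (-42562)/(-69 + 0) = -16578 - (-42562)/(-69) = -16578 - (-42562)*(-1)/69 = -16578 - 1*42562/69 = -16578 - 42562/69 = -1186444/69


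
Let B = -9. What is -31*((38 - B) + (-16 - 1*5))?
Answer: -806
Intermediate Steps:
-31*((38 - B) + (-16 - 1*5)) = -31*((38 - 1*(-9)) + (-16 - 1*5)) = -31*((38 + 9) + (-16 - 5)) = -31*(47 - 21) = -31*26 = -806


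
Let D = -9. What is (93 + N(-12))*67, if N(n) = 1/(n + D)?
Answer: 130784/21 ≈ 6227.8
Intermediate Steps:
N(n) = 1/(-9 + n) (N(n) = 1/(n - 9) = 1/(-9 + n))
(93 + N(-12))*67 = (93 + 1/(-9 - 12))*67 = (93 + 1/(-21))*67 = (93 - 1/21)*67 = (1952/21)*67 = 130784/21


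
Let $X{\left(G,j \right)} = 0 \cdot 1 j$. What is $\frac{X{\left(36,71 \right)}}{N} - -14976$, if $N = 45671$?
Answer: $14976$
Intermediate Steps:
$X{\left(G,j \right)} = 0$ ($X{\left(G,j \right)} = 0 j = 0$)
$\frac{X{\left(36,71 \right)}}{N} - -14976 = \frac{0}{45671} - -14976 = 0 \cdot \frac{1}{45671} + 14976 = 0 + 14976 = 14976$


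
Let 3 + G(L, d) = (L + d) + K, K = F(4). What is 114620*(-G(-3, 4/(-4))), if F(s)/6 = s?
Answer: -1948540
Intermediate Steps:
F(s) = 6*s
K = 24 (K = 6*4 = 24)
G(L, d) = 21 + L + d (G(L, d) = -3 + ((L + d) + 24) = -3 + (24 + L + d) = 21 + L + d)
114620*(-G(-3, 4/(-4))) = 114620*(-(21 - 3 + 4/(-4))) = 114620*(-(21 - 3 + 4*(-¼))) = 114620*(-(21 - 3 - 1)) = 114620*(-1*17) = 114620*(-17) = -1948540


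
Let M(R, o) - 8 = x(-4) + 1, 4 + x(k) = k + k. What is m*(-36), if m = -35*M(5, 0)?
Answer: -3780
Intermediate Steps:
x(k) = -4 + 2*k (x(k) = -4 + (k + k) = -4 + 2*k)
M(R, o) = -3 (M(R, o) = 8 + ((-4 + 2*(-4)) + 1) = 8 + ((-4 - 8) + 1) = 8 + (-12 + 1) = 8 - 11 = -3)
m = 105 (m = -35*(-3) = 105)
m*(-36) = 105*(-36) = -3780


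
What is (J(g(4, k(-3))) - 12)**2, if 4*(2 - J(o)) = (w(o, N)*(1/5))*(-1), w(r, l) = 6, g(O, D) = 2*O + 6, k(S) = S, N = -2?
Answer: 9409/100 ≈ 94.090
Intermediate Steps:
g(O, D) = 6 + 2*O
J(o) = 23/10 (J(o) = 2 - 6*(1/5)*(-1)/4 = 2 - 3*(-1)/10 = 2 - 1/4*(-6/5) = 2 + 3/10 = 23/10)
(J(g(4, k(-3))) - 12)**2 = (23/10 - 12)**2 = (-97/10)**2 = 9409/100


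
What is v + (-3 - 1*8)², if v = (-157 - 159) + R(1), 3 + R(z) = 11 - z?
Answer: -188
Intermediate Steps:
R(z) = 8 - z (R(z) = -3 + (11 - z) = 8 - z)
v = -309 (v = (-157 - 159) + (8 - 1*1) = -316 + (8 - 1) = -316 + 7 = -309)
v + (-3 - 1*8)² = -309 + (-3 - 1*8)² = -309 + (-3 - 8)² = -309 + (-11)² = -309 + 121 = -188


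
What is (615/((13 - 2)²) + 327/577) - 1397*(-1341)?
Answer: 130793956431/69817 ≈ 1.8734e+6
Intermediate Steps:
(615/((13 - 2)²) + 327/577) - 1397*(-1341) = (615/(11²) + 327*(1/577)) + 1873377 = (615/121 + 327/577) + 1873377 = 394422/69817 + 1873377 = 130793956431/69817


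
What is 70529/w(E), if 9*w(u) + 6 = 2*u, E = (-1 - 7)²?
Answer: 634761/122 ≈ 5203.0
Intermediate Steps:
E = 64 (E = (-8)² = 64)
w(u) = -⅔ + 2*u/9 (w(u) = -⅔ + (2*u)/9 = -⅔ + 2*u/9)
70529/w(E) = 70529/(-⅔ + (2/9)*64) = 70529/(-⅔ + 128/9) = 70529/(122/9) = 70529*(9/122) = 634761/122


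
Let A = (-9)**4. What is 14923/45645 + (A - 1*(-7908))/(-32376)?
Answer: -59096819/492600840 ≈ -0.11997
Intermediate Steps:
A = 6561
14923/45645 + (A - 1*(-7908))/(-32376) = 14923/45645 + (6561 - 1*(-7908))/(-32376) = 14923*(1/45645) + (6561 + 7908)*(-1/32376) = 14923/45645 + 14469*(-1/32376) = 14923/45645 - 4823/10792 = -59096819/492600840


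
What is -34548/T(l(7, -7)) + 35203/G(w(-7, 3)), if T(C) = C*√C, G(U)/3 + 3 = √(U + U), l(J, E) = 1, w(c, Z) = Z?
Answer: -138847/3 - 35203*√6/9 ≈ -55863.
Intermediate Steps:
G(U) = -9 + 3*√2*√U (G(U) = -9 + 3*√(U + U) = -9 + 3*√(2*U) = -9 + 3*(√2*√U) = -9 + 3*√2*√U)
T(C) = C^(3/2)
-34548/T(l(7, -7)) + 35203/G(w(-7, 3)) = -34548/(1^(3/2)) + 35203/(-9 + 3*√2*√3) = -34548/1 + 35203/(-9 + 3*√6) = -34548*1 + 35203/(-9 + 3*√6) = -34548 + 35203/(-9 + 3*√6)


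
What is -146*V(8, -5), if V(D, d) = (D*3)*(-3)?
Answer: 10512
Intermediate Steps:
V(D, d) = -9*D (V(D, d) = (3*D)*(-3) = -9*D)
-146*V(8, -5) = -(-1314)*8 = -146*(-72) = 10512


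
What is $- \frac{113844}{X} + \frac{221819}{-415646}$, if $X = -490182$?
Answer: $- \frac{132928307}{441000406} \approx -0.30142$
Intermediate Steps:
$- \frac{113844}{X} + \frac{221819}{-415646} = - \frac{113844}{-490182} + \frac{221819}{-415646} = \left(-113844\right) \left(- \frac{1}{490182}\right) + 221819 \left(- \frac{1}{415646}\right) = \frac{18974}{81697} - \frac{221819}{415646} = - \frac{132928307}{441000406}$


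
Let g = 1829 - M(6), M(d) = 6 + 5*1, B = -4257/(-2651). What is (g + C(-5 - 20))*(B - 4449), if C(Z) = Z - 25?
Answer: -1894981296/241 ≈ -7.8630e+6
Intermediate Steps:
C(Z) = -25 + Z
B = 387/241 (B = -4257*(-1/2651) = 387/241 ≈ 1.6058)
M(d) = 11 (M(d) = 6 + 5 = 11)
g = 1818 (g = 1829 - 1*11 = 1829 - 11 = 1818)
(g + C(-5 - 20))*(B - 4449) = (1818 + (-25 + (-5 - 20)))*(387/241 - 4449) = (1818 + (-25 - 25))*(-1071822/241) = (1818 - 50)*(-1071822/241) = 1768*(-1071822/241) = -1894981296/241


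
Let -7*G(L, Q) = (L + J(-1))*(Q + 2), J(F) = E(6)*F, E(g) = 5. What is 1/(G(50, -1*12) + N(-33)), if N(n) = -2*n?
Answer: 7/912 ≈ 0.0076754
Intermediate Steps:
J(F) = 5*F
G(L, Q) = -(-5 + L)*(2 + Q)/7 (G(L, Q) = -(L + 5*(-1))*(Q + 2)/7 = -(L - 5)*(2 + Q)/7 = -(-5 + L)*(2 + Q)/7)
1/(G(50, -1*12) + N(-33)) = 1/((10/7 - 2/7*50 + 5*(-1*12)/7 - ⅐*50*(-1*12)) - 2*(-33)) = 1/((10/7 - 100/7 + (5/7)*(-12) - ⅐*50*(-12)) + 66) = 1/((10/7 - 100/7 - 60/7 + 600/7) + 66) = 1/(450/7 + 66) = 1/(912/7) = 7/912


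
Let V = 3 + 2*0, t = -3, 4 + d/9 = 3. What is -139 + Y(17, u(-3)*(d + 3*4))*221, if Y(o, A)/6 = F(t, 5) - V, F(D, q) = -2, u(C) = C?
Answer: -6769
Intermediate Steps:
d = -9 (d = -36 + 9*3 = -36 + 27 = -9)
V = 3 (V = 3 + 0 = 3)
Y(o, A) = -30 (Y(o, A) = 6*(-2 - 1*3) = 6*(-2 - 3) = 6*(-5) = -30)
-139 + Y(17, u(-3)*(d + 3*4))*221 = -139 - 30*221 = -139 - 6630 = -6769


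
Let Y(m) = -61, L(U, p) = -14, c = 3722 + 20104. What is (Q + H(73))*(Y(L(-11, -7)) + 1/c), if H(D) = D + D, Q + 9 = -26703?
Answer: 19305312955/11913 ≈ 1.6205e+6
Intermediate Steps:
c = 23826
Q = -26712 (Q = -9 - 26703 = -26712)
H(D) = 2*D
(Q + H(73))*(Y(L(-11, -7)) + 1/c) = (-26712 + 2*73)*(-61 + 1/23826) = (-26712 + 146)*(-61 + 1/23826) = -26566*(-1453385/23826) = 19305312955/11913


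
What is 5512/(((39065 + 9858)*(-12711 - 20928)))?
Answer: -5512/1645720797 ≈ -3.3493e-6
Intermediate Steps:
5512/(((39065 + 9858)*(-12711 - 20928))) = 5512/((48923*(-33639))) = 5512/(-1645720797) = 5512*(-1/1645720797) = -5512/1645720797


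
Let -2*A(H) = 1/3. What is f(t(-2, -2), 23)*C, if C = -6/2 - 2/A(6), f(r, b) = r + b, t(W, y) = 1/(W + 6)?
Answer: 837/4 ≈ 209.25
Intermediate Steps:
A(H) = -⅙ (A(H) = -1/(2*3) = -½*⅓ = -⅙)
t(W, y) = 1/(6 + W)
f(r, b) = b + r
C = 9 (C = -6/2 - 2/(-⅙) = -6*½ - 2*(-6) = -3 + 12 = 9)
f(t(-2, -2), 23)*C = (23 + 1/(6 - 2))*9 = (23 + 1/4)*9 = (23 + ¼)*9 = (93/4)*9 = 837/4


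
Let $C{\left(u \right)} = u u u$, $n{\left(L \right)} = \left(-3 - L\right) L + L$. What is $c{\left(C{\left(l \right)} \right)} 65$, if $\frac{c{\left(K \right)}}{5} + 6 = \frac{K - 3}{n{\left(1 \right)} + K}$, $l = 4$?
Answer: $-1625$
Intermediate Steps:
$n{\left(L \right)} = L + L \left(-3 - L\right)$ ($n{\left(L \right)} = L \left(-3 - L\right) + L = L + L \left(-3 - L\right)$)
$C{\left(u \right)} = u^{3}$ ($C{\left(u \right)} = u^{2} u = u^{3}$)
$c{\left(K \right)} = -25$ ($c{\left(K \right)} = -30 + 5 \frac{K - 3}{\left(-1\right) 1 \left(2 + 1\right) + K} = -30 + 5 \frac{-3 + K}{\left(-1\right) 1 \cdot 3 + K} = -30 + 5 \frac{-3 + K}{-3 + K} = -30 + 5 \cdot 1 = -30 + 5 = -25$)
$c{\left(C{\left(l \right)} \right)} 65 = \left(-25\right) 65 = -1625$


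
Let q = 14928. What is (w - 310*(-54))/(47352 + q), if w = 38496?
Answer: 4603/5190 ≈ 0.88690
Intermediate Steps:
(w - 310*(-54))/(47352 + q) = (38496 - 310*(-54))/(47352 + 14928) = (38496 + 16740)/62280 = 55236*(1/62280) = 4603/5190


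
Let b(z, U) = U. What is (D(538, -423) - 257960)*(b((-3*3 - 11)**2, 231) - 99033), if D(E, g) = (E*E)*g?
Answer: 12122291259144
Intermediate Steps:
D(E, g) = g*E**2 (D(E, g) = E**2*g = g*E**2)
(D(538, -423) - 257960)*(b((-3*3 - 11)**2, 231) - 99033) = (-423*538**2 - 257960)*(231 - 99033) = (-423*289444 - 257960)*(-98802) = (-122434812 - 257960)*(-98802) = -122692772*(-98802) = 12122291259144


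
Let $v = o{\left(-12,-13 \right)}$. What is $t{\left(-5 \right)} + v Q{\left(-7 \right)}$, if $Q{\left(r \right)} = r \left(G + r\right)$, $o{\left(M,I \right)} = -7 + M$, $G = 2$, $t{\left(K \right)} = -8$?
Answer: $-673$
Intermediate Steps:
$Q{\left(r \right)} = r \left(2 + r\right)$
$v = -19$ ($v = -7 - 12 = -19$)
$t{\left(-5 \right)} + v Q{\left(-7 \right)} = -8 - 19 \left(- 7 \left(2 - 7\right)\right) = -8 - 19 \left(\left(-7\right) \left(-5\right)\right) = -8 - 665 = -673$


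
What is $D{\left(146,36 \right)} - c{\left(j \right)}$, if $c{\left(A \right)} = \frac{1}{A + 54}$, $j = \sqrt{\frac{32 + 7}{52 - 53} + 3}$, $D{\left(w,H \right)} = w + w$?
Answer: $\frac{47885}{164} + \frac{i}{492} \approx 291.98 + 0.0020325 i$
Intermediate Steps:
$D{\left(w,H \right)} = 2 w$
$j = 6 i$ ($j = \sqrt{\frac{39}{-1} + 3} = \sqrt{39 \left(-1\right) + 3} = \sqrt{-39 + 3} = \sqrt{-36} = 6 i \approx 6.0 i$)
$c{\left(A \right)} = \frac{1}{54 + A}$
$D{\left(146,36 \right)} - c{\left(j \right)} = 2 \cdot 146 - \frac{1}{54 + 6 i} = 292 - \frac{54 - 6 i}{2952}$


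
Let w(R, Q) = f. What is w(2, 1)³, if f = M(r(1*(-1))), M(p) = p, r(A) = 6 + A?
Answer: 125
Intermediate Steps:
f = 5 (f = 6 + 1*(-1) = 6 - 1 = 5)
w(R, Q) = 5
w(2, 1)³ = 5³ = 125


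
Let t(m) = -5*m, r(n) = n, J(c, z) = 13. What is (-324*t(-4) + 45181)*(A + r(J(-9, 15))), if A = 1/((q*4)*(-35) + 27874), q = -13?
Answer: 14939476123/29694 ≈ 5.0311e+5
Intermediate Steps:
A = 1/29694 (A = 1/(-13*4*(-35) + 27874) = 1/(-52*(-35) + 27874) = 1/(1820 + 27874) = 1/29694 ≈ 3.3677e-5)
(-324*t(-4) + 45181)*(A + r(J(-9, 15))) = (-(-1620)*(-4) + 45181)*(1/29694 + 13) = (-324*20 + 45181)*(386023/29694) = (-6480 + 45181)*(386023/29694) = 38701*(386023/29694) = 14939476123/29694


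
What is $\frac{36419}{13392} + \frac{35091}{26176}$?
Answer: $\frac{88952651}{21909312} \approx 4.06$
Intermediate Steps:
$\frac{36419}{13392} + \frac{35091}{26176} = \frac{88952651}{21909312}$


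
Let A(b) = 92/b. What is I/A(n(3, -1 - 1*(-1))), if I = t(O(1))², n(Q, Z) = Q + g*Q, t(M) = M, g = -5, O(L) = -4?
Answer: -48/23 ≈ -2.0870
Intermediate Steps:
n(Q, Z) = -4*Q (n(Q, Z) = Q - 5*Q = -4*Q)
I = 16 (I = (-4)² = 16)
I/A(n(3, -1 - 1*(-1))) = 16/((92/((-4*3)))) = 16/((92/(-12))) = 16/((92*(-1/12))) = 16/(-23/3) = 16*(-3/23) = -48/23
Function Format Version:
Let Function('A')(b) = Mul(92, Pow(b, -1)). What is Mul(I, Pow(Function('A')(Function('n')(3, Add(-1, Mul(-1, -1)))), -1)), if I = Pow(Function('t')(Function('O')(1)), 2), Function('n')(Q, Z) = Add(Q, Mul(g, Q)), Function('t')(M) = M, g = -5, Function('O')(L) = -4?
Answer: Rational(-48, 23) ≈ -2.0870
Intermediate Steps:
Function('n')(Q, Z) = Mul(-4, Q) (Function('n')(Q, Z) = Add(Q, Mul(-5, Q)) = Mul(-4, Q))
I = 16 (I = Pow(-4, 2) = 16)
Mul(I, Pow(Function('A')(Function('n')(3, Add(-1, Mul(-1, -1)))), -1)) = Mul(16, Pow(Mul(92, Pow(Mul(-4, 3), -1)), -1)) = Mul(16, Pow(Mul(92, Pow(-12, -1)), -1)) = Mul(16, Pow(Mul(92, Rational(-1, 12)), -1)) = Mul(16, Pow(Rational(-23, 3), -1)) = Mul(16, Rational(-3, 23)) = Rational(-48, 23)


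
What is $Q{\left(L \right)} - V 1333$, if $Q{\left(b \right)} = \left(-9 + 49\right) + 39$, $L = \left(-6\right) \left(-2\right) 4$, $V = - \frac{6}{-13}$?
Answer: $- \frac{6971}{13} \approx -536.23$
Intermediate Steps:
$V = \frac{6}{13}$ ($V = \left(-6\right) \left(- \frac{1}{13}\right) = \frac{6}{13} \approx 0.46154$)
$L = 48$ ($L = 12 \cdot 4 = 48$)
$Q{\left(b \right)} = 79$ ($Q{\left(b \right)} = 40 + 39 = 79$)
$Q{\left(L \right)} - V 1333 = 79 - \frac{6}{13} \cdot 1333 = 79 - \frac{7998}{13} = - \frac{6971}{13}$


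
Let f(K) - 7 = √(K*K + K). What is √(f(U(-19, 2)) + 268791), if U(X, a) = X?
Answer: √(268798 + 3*√38) ≈ 518.48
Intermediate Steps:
f(K) = 7 + √(K + K²) (f(K) = 7 + √(K*K + K) = 7 + √(K² + K) = 7 + √(K + K²))
√(f(U(-19, 2)) + 268791) = √((7 + √(-19*(1 - 19))) + 268791) = √((7 + √(-19*(-18))) + 268791) = √((7 + √342) + 268791) = √((7 + 3*√38) + 268791) = √(268798 + 3*√38)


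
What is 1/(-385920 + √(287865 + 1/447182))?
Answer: -172576477440/66600585445598369 - √57564865259107442/66600585445598369 ≈ -2.5948e-6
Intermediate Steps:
1/(-385920 + √(287865 + 1/447182)) = 1/(-385920 + √(128728046431/447182)) = 1/(-385920 + √57564865259107442/447182)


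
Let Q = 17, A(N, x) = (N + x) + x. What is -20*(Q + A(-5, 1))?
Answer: -280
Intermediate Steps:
A(N, x) = N + 2*x
-20*(Q + A(-5, 1)) = -20*(17 + (-5 + 2*1)) = -20*(17 + (-5 + 2)) = -20*(17 - 3) = -20*14 = -280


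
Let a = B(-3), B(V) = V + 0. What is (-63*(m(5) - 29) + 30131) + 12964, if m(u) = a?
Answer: 45111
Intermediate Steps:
B(V) = V
a = -3
m(u) = -3
(-63*(m(5) - 29) + 30131) + 12964 = (-63*(-3 - 29) + 30131) + 12964 = (-63*(-32) + 30131) + 12964 = (2016 + 30131) + 12964 = 32147 + 12964 = 45111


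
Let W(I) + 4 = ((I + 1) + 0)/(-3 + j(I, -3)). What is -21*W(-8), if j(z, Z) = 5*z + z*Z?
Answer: 1449/19 ≈ 76.263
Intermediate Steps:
j(z, Z) = 5*z + Z*z
W(I) = -4 + (1 + I)/(-3 + 2*I) (W(I) = -4 + ((I + 1) + 0)/(-3 + I*(5 - 3)) = -4 + ((1 + I) + 0)/(-3 + I*2) = -4 + (1 + I)/(-3 + 2*I))
-21*W(-8) = -21*(13 - 7*(-8))/(-3 + 2*(-8)) = -21*(13 + 56)/(-3 - 16) = -21*69/(-19) = -(-21)*69/19 = -21*(-69/19) = 1449/19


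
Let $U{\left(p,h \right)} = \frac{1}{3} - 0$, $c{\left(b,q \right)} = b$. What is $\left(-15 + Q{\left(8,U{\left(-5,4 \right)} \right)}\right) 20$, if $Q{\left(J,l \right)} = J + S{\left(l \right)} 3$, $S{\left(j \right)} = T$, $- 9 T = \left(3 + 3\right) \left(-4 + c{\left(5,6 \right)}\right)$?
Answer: $-180$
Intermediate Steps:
$T = - \frac{2}{3}$ ($T = - \frac{\left(3 + 3\right) \left(-4 + 5\right)}{9} = - \frac{6 \cdot 1}{9} = \left(- \frac{1}{9}\right) 6 = - \frac{2}{3} \approx -0.66667$)
$S{\left(j \right)} = - \frac{2}{3}$
$U{\left(p,h \right)} = \frac{1}{3}$ ($U{\left(p,h \right)} = \frac{1}{3} + 0 = \frac{1}{3}$)
$Q{\left(J,l \right)} = -2 + J$ ($Q{\left(J,l \right)} = J - 2 = -2 + J$)
$\left(-15 + Q{\left(8,U{\left(-5,4 \right)} \right)}\right) 20 = \left(-15 + \left(-2 + 8\right)\right) 20 = \left(-15 + 6\right) 20 = \left(-9\right) 20 = -180$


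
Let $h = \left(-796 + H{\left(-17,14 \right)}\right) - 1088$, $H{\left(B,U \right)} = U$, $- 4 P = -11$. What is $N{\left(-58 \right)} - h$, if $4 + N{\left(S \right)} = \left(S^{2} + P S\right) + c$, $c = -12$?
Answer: $\frac{10117}{2} \approx 5058.5$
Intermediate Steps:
$P = \frac{11}{4}$ ($P = \left(- \frac{1}{4}\right) \left(-11\right) = \frac{11}{4} \approx 2.75$)
$N{\left(S \right)} = -16 + S^{2} + \frac{11 S}{4}$ ($N{\left(S \right)} = -4 - \left(12 - S^{2} - \frac{11 S}{4}\right) = -4 + \left(-12 + S^{2} + \frac{11 S}{4}\right) = -16 + S^{2} + \frac{11 S}{4}$)
$h = -1870$ ($h = \left(-796 + 14\right) - 1088 = -782 - 1088 = -1870$)
$N{\left(-58 \right)} - h = \left(-16 + \left(-58\right)^{2} + \frac{11}{4} \left(-58\right)\right) - -1870 = \left(-16 + 3364 - \frac{319}{2}\right) + 1870 = \frac{6377}{2} + 1870 = \frac{10117}{2}$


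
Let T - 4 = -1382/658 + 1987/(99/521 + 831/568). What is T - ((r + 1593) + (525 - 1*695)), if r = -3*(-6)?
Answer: -38155599968/160941207 ≈ -237.08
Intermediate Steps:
r = 18
T = 193760679319/160941207 (T = 4 + (-1382/658 + 1987/(99/521 + 831/568)) = 4 + (-1382*1/658 + 1987/(99*(1/521) + 831*(1/568))) = 4 + (-691/329 + 1987/(99/521 + 831/568)) = 4 + (-691/329 + 1987/(489183/295928)) = 4 + (-691/329 + 1987*(295928/489183)) = 4 + (-691/329 + 588008936/489183) = 4 + 193116914491/160941207 = 193760679319/160941207 ≈ 1203.9)
T - ((r + 1593) + (525 - 1*695)) = 193760679319/160941207 - ((18 + 1593) + (525 - 1*695)) = 193760679319/160941207 - (1611 + (525 - 695)) = 193760679319/160941207 - (1611 - 170) = 193760679319/160941207 - 1*1441 = 193760679319/160941207 - 1441 = -38155599968/160941207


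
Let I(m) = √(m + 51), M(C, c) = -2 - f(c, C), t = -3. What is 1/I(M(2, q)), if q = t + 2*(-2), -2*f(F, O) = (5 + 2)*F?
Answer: √2/7 ≈ 0.20203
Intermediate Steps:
f(F, O) = -7*F/2 (f(F, O) = -(5 + 2)*F/2 = -7*F/2)
q = -7 (q = -3 + 2*(-2) = -3 - 4 = -7)
M(C, c) = -2 + 7*c/2 (M(C, c) = -2 - (-7)*c/2 = -2 + 7*c/2)
I(m) = √(51 + m)
1/I(M(2, q)) = 1/(√(51 + (-2 + (7/2)*(-7)))) = 1/(√(51 + (-2 - 49/2))) = 1/(√(51 - 53/2)) = 1/(√(49/2)) = 1/(7*√2/2) = √2/7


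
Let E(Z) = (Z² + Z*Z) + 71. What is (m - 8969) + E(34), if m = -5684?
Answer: -12270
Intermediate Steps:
E(Z) = 71 + 2*Z² (E(Z) = (Z² + Z²) + 71 = 2*Z² + 71 = 71 + 2*Z²)
(m - 8969) + E(34) = (-5684 - 8969) + (71 + 2*34²) = -14653 + (71 + 2*1156) = -14653 + (71 + 2312) = -14653 + 2383 = -12270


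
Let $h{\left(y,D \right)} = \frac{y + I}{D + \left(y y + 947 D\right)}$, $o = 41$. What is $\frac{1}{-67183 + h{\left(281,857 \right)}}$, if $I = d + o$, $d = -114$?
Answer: $- \frac{68569}{4606671111} \approx -1.4885 \cdot 10^{-5}$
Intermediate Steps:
$I = -73$ ($I = -114 + 41 = -73$)
$h{\left(y,D \right)} = \frac{-73 + y}{y^{2} + 948 D}$ ($h{\left(y,D \right)} = \frac{y - 73}{D + \left(y y + 947 D\right)} = \frac{-73 + y}{D + \left(y^{2} + 947 D\right)} = \frac{-73 + y}{y^{2} + 948 D}$)
$\frac{1}{-67183 + h{\left(281,857 \right)}} = \frac{1}{-67183 + \frac{-73 + 281}{281^{2} + 948 \cdot 857}} = \frac{1}{-67183 + \frac{1}{78961 + 812436} \cdot 208} = \frac{1}{-67183 + \frac{1}{891397} \cdot 208} = \frac{1}{-67183 + \frac{16}{68569}} = \frac{1}{- \frac{4606671111}{68569}} = - \frac{68569}{4606671111}$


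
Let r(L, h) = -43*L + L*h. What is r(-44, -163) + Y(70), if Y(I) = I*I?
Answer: 13964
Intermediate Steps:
Y(I) = I²
r(-44, -163) + Y(70) = -44*(-43 - 163) + 70² = -44*(-206) + 4900 = 9064 + 4900 = 13964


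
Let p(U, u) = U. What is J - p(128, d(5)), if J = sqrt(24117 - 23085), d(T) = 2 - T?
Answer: -128 + 2*sqrt(258) ≈ -95.875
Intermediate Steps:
J = 2*sqrt(258) (J = sqrt(1032) = 2*sqrt(258) ≈ 32.125)
J - p(128, d(5)) = 2*sqrt(258) - 1*128 = 2*sqrt(258) - 128 = -128 + 2*sqrt(258)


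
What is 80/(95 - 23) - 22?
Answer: -188/9 ≈ -20.889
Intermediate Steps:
80/(95 - 23) - 22 = 80/72 - 22 = 80*(1/72) - 22 = 10/9 - 22 = -188/9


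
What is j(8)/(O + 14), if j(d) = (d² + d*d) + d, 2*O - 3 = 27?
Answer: 136/29 ≈ 4.6897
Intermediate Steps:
O = 15 (O = 3/2 + (½)*27 = 3/2 + 27/2 = 15)
j(d) = d + 2*d² (j(d) = (d² + d²) + d = 2*d² + d = d + 2*d²)
j(8)/(O + 14) = (8*(1 + 2*8))/(15 + 14) = (8*(1 + 16))/29 = (8*17)*(1/29) = 136*(1/29) = 136/29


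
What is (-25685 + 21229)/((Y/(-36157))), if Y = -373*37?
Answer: -161115592/13801 ≈ -11674.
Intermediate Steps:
Y = -13801
(-25685 + 21229)/((Y/(-36157))) = (-25685 + 21229)/((-13801/(-36157))) = -4456/((-13801*(-1/36157))) = -4456/13801/36157 = -4456*36157/13801 = -161115592/13801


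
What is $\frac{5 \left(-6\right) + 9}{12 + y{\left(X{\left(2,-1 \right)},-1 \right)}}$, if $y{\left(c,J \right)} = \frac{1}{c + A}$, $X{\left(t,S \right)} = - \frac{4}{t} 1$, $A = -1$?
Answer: $- \frac{9}{5} \approx -1.8$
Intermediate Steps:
$X{\left(t,S \right)} = - \frac{4}{t}$
$y{\left(c,J \right)} = \frac{1}{-1 + c}$ ($y{\left(c,J \right)} = \frac{1}{c - 1} = \frac{1}{-1 + c}$)
$\frac{5 \left(-6\right) + 9}{12 + y{\left(X{\left(2,-1 \right)},-1 \right)}} = \frac{5 \left(-6\right) + 9}{12 + \frac{1}{-1 - \frac{4}{2}}} = \frac{-30 + 9}{12 + \frac{1}{-1 - 2}} = \frac{1}{12 + \frac{1}{-1 - 2}} \left(-21\right) = \frac{1}{12 + \frac{1}{-3}} \left(-21\right) = \frac{1}{12 - \frac{1}{3}} \left(-21\right) = \frac{1}{\frac{35}{3}} \left(-21\right) = \frac{3}{35} \left(-21\right) = - \frac{9}{5}$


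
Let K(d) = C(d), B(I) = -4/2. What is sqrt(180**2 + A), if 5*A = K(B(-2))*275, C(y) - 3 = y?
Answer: sqrt(32455) ≈ 180.15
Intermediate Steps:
B(I) = -2 (B(I) = -4*1/2 = -2)
C(y) = 3 + y
K(d) = 3 + d
A = 55 (A = ((3 - 2)*275)/5 = (1*275)/5 = (1/5)*275 = 55)
sqrt(180**2 + A) = sqrt(180**2 + 55) = sqrt(32400 + 55) = sqrt(32455)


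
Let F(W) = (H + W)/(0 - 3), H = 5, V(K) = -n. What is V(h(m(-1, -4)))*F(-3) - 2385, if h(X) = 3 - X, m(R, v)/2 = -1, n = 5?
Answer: -7145/3 ≈ -2381.7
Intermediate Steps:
m(R, v) = -2 (m(R, v) = 2*(-1) = -2)
V(K) = -5 (V(K) = -1*5 = -5)
F(W) = -5/3 - W/3 (F(W) = (5 + W)/(0 - 3) = (5 + W)/(-3) = (5 + W)*(-1/3) = -5/3 - W/3)
V(h(m(-1, -4)))*F(-3) - 2385 = -5*(-5/3 - 1/3*(-3)) - 2385 = -5*(-5/3 + 1) - 2385 = -5*(-2/3) - 2385 = 10/3 - 2385 = -7145/3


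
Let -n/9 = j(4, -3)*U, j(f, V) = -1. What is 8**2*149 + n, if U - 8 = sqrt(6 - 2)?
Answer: 9626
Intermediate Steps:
U = 10 (U = 8 + sqrt(6 - 2) = 8 + sqrt(4) = 8 + 2 = 10)
n = 90 (n = -(-9)*10 = -9*(-10) = 90)
8**2*149 + n = 8**2*149 + 90 = 64*149 + 90 = 9536 + 90 = 9626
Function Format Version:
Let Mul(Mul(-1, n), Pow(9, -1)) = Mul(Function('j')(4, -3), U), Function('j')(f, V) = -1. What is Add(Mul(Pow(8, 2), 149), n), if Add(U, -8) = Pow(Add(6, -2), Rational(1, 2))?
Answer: 9626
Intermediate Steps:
U = 10 (U = Add(8, Pow(Add(6, -2), Rational(1, 2))) = Add(8, Pow(4, Rational(1, 2))) = Add(8, 2) = 10)
n = 90 (n = Mul(-9, Mul(-1, 10)) = Mul(-9, -10) = 90)
Add(Mul(Pow(8, 2), 149), n) = Add(Mul(Pow(8, 2), 149), 90) = Add(Mul(64, 149), 90) = Add(9536, 90) = 9626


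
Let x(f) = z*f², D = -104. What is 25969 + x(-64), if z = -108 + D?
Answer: -842383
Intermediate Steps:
z = -212 (z = -108 - 104 = -212)
x(f) = -212*f²
25969 + x(-64) = 25969 - 212*(-64)² = 25969 - 212*4096 = 25969 - 868352 = -842383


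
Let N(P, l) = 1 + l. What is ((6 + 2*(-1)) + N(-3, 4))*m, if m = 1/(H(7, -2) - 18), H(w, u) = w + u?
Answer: -9/13 ≈ -0.69231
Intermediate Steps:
H(w, u) = u + w
m = -1/13 (m = 1/((-2 + 7) - 18) = 1/(5 - 18) = 1/(-13) = -1/13 ≈ -0.076923)
((6 + 2*(-1)) + N(-3, 4))*m = ((6 + 2*(-1)) + (1 + 4))*(-1/13) = ((6 - 2) + 5)*(-1/13) = (4 + 5)*(-1/13) = 9*(-1/13) = -9/13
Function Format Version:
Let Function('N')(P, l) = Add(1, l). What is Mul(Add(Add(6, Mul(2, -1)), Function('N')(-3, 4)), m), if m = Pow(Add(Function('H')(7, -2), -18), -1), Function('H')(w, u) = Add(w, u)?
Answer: Rational(-9, 13) ≈ -0.69231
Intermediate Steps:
Function('H')(w, u) = Add(u, w)
m = Rational(-1, 13) (m = Pow(Add(Add(-2, 7), -18), -1) = Pow(Add(5, -18), -1) = Pow(-13, -1) = Rational(-1, 13) ≈ -0.076923)
Mul(Add(Add(6, Mul(2, -1)), Function('N')(-3, 4)), m) = Mul(Add(Add(6, Mul(2, -1)), Add(1, 4)), Rational(-1, 13)) = Mul(Add(Add(6, -2), 5), Rational(-1, 13)) = Mul(Add(4, 5), Rational(-1, 13)) = Mul(9, Rational(-1, 13)) = Rational(-9, 13)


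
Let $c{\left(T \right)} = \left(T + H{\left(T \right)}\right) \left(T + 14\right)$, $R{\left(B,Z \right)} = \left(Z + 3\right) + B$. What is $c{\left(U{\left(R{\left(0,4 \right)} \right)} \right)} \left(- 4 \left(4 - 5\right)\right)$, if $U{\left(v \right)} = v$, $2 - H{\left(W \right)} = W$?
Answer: $168$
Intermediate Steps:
$R{\left(B,Z \right)} = 3 + B + Z$ ($R{\left(B,Z \right)} = \left(3 + Z\right) + B = 3 + B + Z$)
$H{\left(W \right)} = 2 - W$
$c{\left(T \right)} = 28 + 2 T$ ($c{\left(T \right)} = \left(T - \left(-2 + T\right)\right) \left(T + 14\right) = 2 \left(14 + T\right) = 28 + 2 T$)
$c{\left(U{\left(R{\left(0,4 \right)} \right)} \right)} \left(- 4 \left(4 - 5\right)\right) = \left(28 + 2 \left(3 + 0 + 4\right)\right) \left(- 4 \left(4 - 5\right)\right) = \left(28 + 2 \cdot 7\right) \left(\left(-4\right) \left(-1\right)\right) = \left(28 + 14\right) 4 = 42 \cdot 4 = 168$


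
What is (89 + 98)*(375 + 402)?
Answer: 145299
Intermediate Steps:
(89 + 98)*(375 + 402) = 187*777 = 145299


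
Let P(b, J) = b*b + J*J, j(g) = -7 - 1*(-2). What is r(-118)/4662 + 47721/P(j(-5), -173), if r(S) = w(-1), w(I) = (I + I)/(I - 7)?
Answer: 444965581/279291096 ≈ 1.5932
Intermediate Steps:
j(g) = -5 (j(g) = -7 + 2 = -5)
P(b, J) = J² + b² (P(b, J) = b² + J² = J² + b²)
w(I) = 2*I/(-7 + I) (w(I) = (2*I)/(-7 + I) = 2*I/(-7 + I))
r(S) = ¼ (r(S) = 2*(-1)/(-7 - 1) = 2*(-1)/(-8) = 2*(-1)*(-⅛) = ¼)
r(-118)/4662 + 47721/P(j(-5), -173) = (¼)/4662 + 47721/((-173)² + (-5)²) = (¼)*(1/4662) + 47721/(29929 + 25) = 1/18648 + 47721/29954 = 444965581/279291096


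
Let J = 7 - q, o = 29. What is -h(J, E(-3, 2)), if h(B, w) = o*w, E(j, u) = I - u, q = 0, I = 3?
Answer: -29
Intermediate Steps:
E(j, u) = 3 - u
J = 7 (J = 7 - 1*0 = 7 + 0 = 7)
h(B, w) = 29*w
-h(J, E(-3, 2)) = -29*(3 - 1*2) = -29*(3 - 2) = -29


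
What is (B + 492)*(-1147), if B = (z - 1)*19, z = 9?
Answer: -738668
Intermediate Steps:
B = 152 (B = (9 - 1)*19 = 8*19 = 152)
(B + 492)*(-1147) = (152 + 492)*(-1147) = 644*(-1147) = -738668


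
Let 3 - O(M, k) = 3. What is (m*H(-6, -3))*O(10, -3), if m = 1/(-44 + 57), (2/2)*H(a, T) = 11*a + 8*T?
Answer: 0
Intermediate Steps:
O(M, k) = 0 (O(M, k) = 3 - 1*3 = 3 - 3 = 0)
H(a, T) = 8*T + 11*a (H(a, T) = 11*a + 8*T = 8*T + 11*a)
m = 1/13 ≈ 0.076923
(m*H(-6, -3))*O(10, -3) = ((8*(-3) + 11*(-6))/13)*0 = ((-24 - 66)/13)*0 = ((1/13)*(-90))*0 = -90/13*0 = 0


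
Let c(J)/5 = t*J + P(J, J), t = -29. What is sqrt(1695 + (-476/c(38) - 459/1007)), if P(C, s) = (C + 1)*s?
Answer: sqrt(42952419901)/5035 ≈ 41.162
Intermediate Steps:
P(C, s) = s*(1 + C) (P(C, s) = (1 + C)*s = s*(1 + C))
c(J) = -145*J + 5*J*(1 + J) (c(J) = 5*(-29*J + J*(1 + J)) = -145*J + 5*J*(1 + J))
sqrt(1695 + (-476/c(38) - 459/1007)) = sqrt(1695 + (-476*1/(190*(-28 + 38)) - 459/1007)) = sqrt(1695 + (-476/(5*38*10) - 459*1/1007)) = sqrt(1695 + (-476/1900 - 459/1007)) = sqrt(1695 + (-476*1/1900 - 459/1007)) = sqrt(1695 + (-119/475 - 459/1007)) = sqrt(1695 - 17782/25175) = sqrt(42653843/25175) = sqrt(42952419901)/5035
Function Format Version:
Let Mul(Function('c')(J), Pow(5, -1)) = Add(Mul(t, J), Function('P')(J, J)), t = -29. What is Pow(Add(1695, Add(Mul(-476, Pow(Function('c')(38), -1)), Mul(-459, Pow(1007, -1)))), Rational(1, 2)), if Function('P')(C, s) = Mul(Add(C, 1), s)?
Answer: Mul(Rational(1, 5035), Pow(42952419901, Rational(1, 2))) ≈ 41.162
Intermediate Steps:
Function('P')(C, s) = Mul(s, Add(1, C)) (Function('P')(C, s) = Mul(Add(1, C), s) = Mul(s, Add(1, C)))
Function('c')(J) = Add(Mul(-145, J), Mul(5, J, Add(1, J))) (Function('c')(J) = Mul(5, Add(Mul(-29, J), Mul(J, Add(1, J)))) = Add(Mul(-145, J), Mul(5, J, Add(1, J))))
Pow(Add(1695, Add(Mul(-476, Pow(Function('c')(38), -1)), Mul(-459, Pow(1007, -1)))), Rational(1, 2)) = Pow(Add(1695, Add(Mul(-476, Pow(Mul(5, 38, Add(-28, 38)), -1)), Mul(-459, Pow(1007, -1)))), Rational(1, 2)) = Pow(Add(1695, Add(Mul(-476, Pow(Mul(5, 38, 10), -1)), Mul(-459, Rational(1, 1007)))), Rational(1, 2)) = Pow(Add(1695, Add(Mul(-476, Pow(1900, -1)), Rational(-459, 1007))), Rational(1, 2)) = Pow(Add(1695, Add(Mul(-476, Rational(1, 1900)), Rational(-459, 1007))), Rational(1, 2)) = Pow(Add(1695, Add(Rational(-119, 475), Rational(-459, 1007))), Rational(1, 2)) = Pow(Add(1695, Rational(-17782, 25175)), Rational(1, 2)) = Pow(Rational(42653843, 25175), Rational(1, 2)) = Mul(Rational(1, 5035), Pow(42952419901, Rational(1, 2)))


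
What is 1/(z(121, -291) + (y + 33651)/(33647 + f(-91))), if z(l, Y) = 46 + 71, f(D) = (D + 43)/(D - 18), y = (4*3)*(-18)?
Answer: 3667571/432750222 ≈ 0.0084750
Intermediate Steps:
y = -216 (y = 12*(-18) = -216)
f(D) = (43 + D)/(-18 + D)
z(l, Y) = 117
1/(z(121, -291) + (y + 33651)/(33647 + f(-91))) = 1/(117 + (-216 + 33651)/(33647 + (43 - 91)/(-18 - 91))) = 1/(117 + 33435/(33647 - 48/(-109))) = 1/(117 + 33435/(33647 - 1/109*(-48))) = 1/(117 + 33435/(33647 + 48/109)) = 1/(117 + 33435/(3667571/109)) = 1/(117 + 33435*(109/3667571)) = 1/(117 + 3644415/3667571) = 1/(432750222/3667571) = 3667571/432750222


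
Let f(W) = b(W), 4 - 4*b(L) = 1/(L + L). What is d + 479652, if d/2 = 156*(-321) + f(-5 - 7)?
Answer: 18216097/48 ≈ 3.7950e+5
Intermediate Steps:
b(L) = 1 - 1/(8*L) (b(L) = 1 - 1/(4*(L + L)) = 1 - 1/(2*L)/4 = 1 - 1/(8*L))
f(W) = (-⅛ + W)/W
d = -4807199/48 (d = 2*(156*(-321) + (-⅛ + (-5 - 7))/(-5 - 7)) = 2*(-50076 + (-⅛ - 12)/(-12)) = 2*(-50076 - 1/12*(-97/8)) = 2*(-50076 + 97/96) = 2*(-4807199/96) = -4807199/48 ≈ -1.0015e+5)
d + 479652 = -4807199/48 + 479652 = 18216097/48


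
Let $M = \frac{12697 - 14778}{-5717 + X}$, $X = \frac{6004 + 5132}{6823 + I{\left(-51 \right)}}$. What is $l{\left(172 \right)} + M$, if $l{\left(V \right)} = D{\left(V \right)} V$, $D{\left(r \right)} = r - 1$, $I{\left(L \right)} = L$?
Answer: $\frac{284596888097}{9676097} \approx 29412.0$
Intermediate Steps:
$D{\left(r \right)} = -1 + r$
$l{\left(V \right)} = V \left(-1 + V\right)$ ($l{\left(V \right)} = \left(-1 + V\right) V = V \left(-1 + V\right)$)
$X = \frac{2784}{1693}$ ($X = \frac{6004 + 5132}{6823 - 51} = \frac{11136}{6772} = 11136 \cdot \frac{1}{6772} = \frac{2784}{1693} \approx 1.6444$)
$M = \frac{3523133}{9676097}$ ($M = \frac{12697 - 14778}{-5717 + \frac{2784}{1693}} = - \frac{2081}{- \frac{9676097}{1693}} = \left(-2081\right) \left(- \frac{1693}{9676097}\right) = \frac{3523133}{9676097} \approx 0.36411$)
$l{\left(172 \right)} + M = 172 \left(-1 + 172\right) + \frac{3523133}{9676097} = 172 \cdot 171 + \frac{3523133}{9676097} = 29412 + \frac{3523133}{9676097} = \frac{284596888097}{9676097}$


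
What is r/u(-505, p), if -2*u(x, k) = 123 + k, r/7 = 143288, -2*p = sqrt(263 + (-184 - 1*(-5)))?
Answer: -20561828/1259 - 501508*sqrt(21)/3777 ≈ -16940.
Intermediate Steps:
p = -sqrt(21) (p = -sqrt(263 + (-184 - 1*(-5)))/2 = -sqrt(263 + (-184 + 5))/2 = -sqrt(263 - 179)/2 = -sqrt(21) ≈ -4.5826)
r = 1003016 (r = 7*143288 = 1003016)
u(x, k) = -123/2 - k/2 (u(x, k) = -(123 + k)/2 = -123/2 - k/2)
r/u(-505, p) = 1003016/(-123/2 - (-1)*sqrt(21)/2) = 1003016/(-123/2 + sqrt(21)/2)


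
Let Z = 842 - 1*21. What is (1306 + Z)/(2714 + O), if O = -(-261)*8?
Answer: 2127/4802 ≈ 0.44294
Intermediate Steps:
O = 2088 (O = -1*(-2088) = 2088)
Z = 821 (Z = 842 - 21 = 821)
(1306 + Z)/(2714 + O) = (1306 + 821)/(2714 + 2088) = 2127/4802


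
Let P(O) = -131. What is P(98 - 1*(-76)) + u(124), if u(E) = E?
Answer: -7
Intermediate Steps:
P(98 - 1*(-76)) + u(124) = -131 + 124 = -7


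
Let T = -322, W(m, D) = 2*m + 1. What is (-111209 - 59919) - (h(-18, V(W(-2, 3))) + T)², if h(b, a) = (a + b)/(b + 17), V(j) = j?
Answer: -261729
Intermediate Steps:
W(m, D) = 1 + 2*m
h(b, a) = (a + b)/(17 + b)
(-111209 - 59919) - (h(-18, V(W(-2, 3))) + T)² = (-111209 - 59919) - (((1 + 2*(-2)) - 18)/(17 - 18) - 322)² = -171128 - (((1 - 4) - 18)/(-1) - 322)² = -171128 - (-(-3 - 18) - 322)² = -171128 - (-1*(-21) - 322)² = -171128 - (21 - 322)² = -171128 - 1*(-301)² = -171128 - 1*90601 = -171128 - 90601 = -261729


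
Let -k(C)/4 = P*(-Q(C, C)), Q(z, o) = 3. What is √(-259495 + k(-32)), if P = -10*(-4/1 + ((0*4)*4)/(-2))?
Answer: I*√259015 ≈ 508.94*I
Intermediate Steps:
P = 40 (P = -10*(-4*1 + (0*4)*(-½)) = -10*(-4 + 0*(-½)) = -10*(-4 + 0) = -10*(-4) = 40)
k(C) = 480 (k(C) = -160*(-1*3) = -160*(-3) = -4*(-120) = 480)
√(-259495 + k(-32)) = √(-259495 + 480) = √(-259015) = I*√259015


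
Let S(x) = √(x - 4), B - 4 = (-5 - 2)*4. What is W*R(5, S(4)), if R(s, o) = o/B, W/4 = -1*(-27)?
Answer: 0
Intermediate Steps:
W = 108 (W = 4*(-1*(-27)) = 4*27 = 108)
B = -24 (B = 4 + (-5 - 2)*4 = 4 - 7*4 = 4 - 28 = -24)
S(x) = √(-4 + x)
R(s, o) = -o/24 (R(s, o) = o/(-24) = o*(-1/24) = -o/24)
W*R(5, S(4)) = 108*(-√(-4 + 4)/24) = 108*(-√0/24) = 108*(-1/24*0) = 108*0 = 0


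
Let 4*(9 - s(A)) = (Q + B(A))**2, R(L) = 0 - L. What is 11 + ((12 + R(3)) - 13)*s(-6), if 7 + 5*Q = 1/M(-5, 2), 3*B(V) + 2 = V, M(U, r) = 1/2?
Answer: -104/9 ≈ -11.556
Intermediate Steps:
R(L) = -L
M(U, r) = 1/2 (M(U, r) = 1*(1/2) = 1/2)
B(V) = -2/3 + V/3
Q = -1 (Q = -7/5 + 1/(5*(1/2)) = -7/5 + (1/5)*2 = -7/5 + 2/5 = -1)
s(A) = 9 - (-5/3 + A/3)**2/4 (s(A) = 9 - (-1 + (-2/3 + A/3))**2/4 = 9 - (-5/3 + A/3)**2/4)
11 + ((12 + R(3)) - 13)*s(-6) = 11 + ((12 - 1*3) - 13)*(9 - (-5 - 6)**2/36) = 11 + ((12 - 3) - 13)*(9 - 1/36*(-11)**2) = 11 + (9 - 13)*(9 - 1/36*121) = 11 - 4*(9 - 121/36) = 11 - 4*203/36 = 11 - 203/9 = -104/9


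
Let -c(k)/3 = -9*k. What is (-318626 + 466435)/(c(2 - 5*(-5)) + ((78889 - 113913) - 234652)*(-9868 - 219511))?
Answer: 147809/61858011933 ≈ 2.3895e-6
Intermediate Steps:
c(k) = 27*k (c(k) = -(-27)*k = 27*k)
(-318626 + 466435)/(c(2 - 5*(-5)) + ((78889 - 113913) - 234652)*(-9868 - 219511)) = (-318626 + 466435)/(27*(2 - 5*(-5)) + ((78889 - 113913) - 234652)*(-9868 - 219511)) = 147809/(27*(2 + 25) + (-35024 - 234652)*(-229379)) = 147809/(27*27 - 269676*(-229379)) = 147809/(729 + 61858011204) = 147809/61858011933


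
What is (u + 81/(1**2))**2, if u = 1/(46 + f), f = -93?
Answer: 14485636/2209 ≈ 6557.6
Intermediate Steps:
u = -1/47 (u = 1/(46 - 93) = 1/(-47) = -1/47 ≈ -0.021277)
(u + 81/(1**2))**2 = (-1/47 + 81/(1**2))**2 = (-1/47 + 81/1)**2 = (-1/47 + 81*1)**2 = (-1/47 + 81)**2 = (3806/47)**2 = 14485636/2209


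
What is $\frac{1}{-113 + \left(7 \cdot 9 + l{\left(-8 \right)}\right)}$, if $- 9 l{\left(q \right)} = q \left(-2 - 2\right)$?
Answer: $- \frac{9}{482} \approx -0.018672$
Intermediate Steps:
$l{\left(q \right)} = \frac{4 q}{9}$ ($l{\left(q \right)} = - \frac{q \left(-2 - 2\right)}{9} = - \frac{q \left(-4\right)}{9} = - \frac{\left(-4\right) q}{9} = \frac{4 q}{9}$)
$\frac{1}{-113 + \left(7 \cdot 9 + l{\left(-8 \right)}\right)} = \frac{1}{-113 + \left(7 \cdot 9 + \frac{4}{9} \left(-8\right)\right)} = \frac{1}{-113 + \left(63 - \frac{32}{9}\right)} = \frac{1}{-113 + \frac{535}{9}} = \frac{1}{- \frac{482}{9}} = - \frac{9}{482}$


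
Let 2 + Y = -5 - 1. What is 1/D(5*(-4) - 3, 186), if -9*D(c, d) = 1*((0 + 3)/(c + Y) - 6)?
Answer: 31/21 ≈ 1.4762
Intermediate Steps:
Y = -8 (Y = -2 + (-5 - 1) = -2 - 6 = -8)
D(c, d) = ⅔ - 1/(3*(-8 + c)) (D(c, d) = -((0 + 3)/(c - 8) - 6)/9 = -(3/(-8 + c) - 6)/9 = -(-6 + 3/(-8 + c))/9 = ⅔ - 1/(3*(-8 + c)))
1/D(5*(-4) - 3, 186) = 1/((-17 + 2*(5*(-4) - 3))/(3*(-8 + (5*(-4) - 3)))) = 1/((-17 + 2*(-20 - 3))/(3*(-8 + (-20 - 3)))) = 1/((-17 + 2*(-23))/(3*(-8 - 23))) = 1/((⅓)*(-17 - 46)/(-31)) = 1/((⅓)*(-1/31)*(-63)) = 1/(21/31) = 31/21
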